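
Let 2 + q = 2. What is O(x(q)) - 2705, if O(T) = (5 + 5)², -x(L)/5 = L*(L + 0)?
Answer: -2605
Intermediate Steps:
q = 0 (q = -2 + 2 = 0)
x(L) = -5*L² (x(L) = -5*L*(L + 0) = -5*L*L = -5*L²)
O(T) = 100 (O(T) = 10² = 100)
O(x(q)) - 2705 = 100 - 2705 = -2605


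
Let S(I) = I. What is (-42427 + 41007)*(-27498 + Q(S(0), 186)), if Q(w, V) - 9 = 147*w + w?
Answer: 39034380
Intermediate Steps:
Q(w, V) = 9 + 148*w (Q(w, V) = 9 + (147*w + w) = 9 + 148*w)
(-42427 + 41007)*(-27498 + Q(S(0), 186)) = (-42427 + 41007)*(-27498 + (9 + 148*0)) = -1420*(-27498 + (9 + 0)) = -1420*(-27498 + 9) = -1420*(-27489) = 39034380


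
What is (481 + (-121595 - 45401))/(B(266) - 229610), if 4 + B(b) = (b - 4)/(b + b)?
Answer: 44292990/61077193 ≈ 0.72520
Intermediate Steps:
B(b) = -4 + (-4 + b)/(2*b) (B(b) = -4 + (b - 4)/(b + b) = -4 + (-4 + b)/((2*b)) = -4 + (-4 + b)*(1/(2*b)) = -4 + (-4 + b)/(2*b))
(481 + (-121595 - 45401))/(B(266) - 229610) = (481 + (-121595 - 45401))/((-7/2 - 2/266) - 229610) = (481 - 166996)/((-7/2 - 2*1/266) - 229610) = -166515/((-7/2 - 1/133) - 229610) = -166515/(-933/266 - 229610) = -166515/(-61077193/266) = -166515*(-266/61077193) = 44292990/61077193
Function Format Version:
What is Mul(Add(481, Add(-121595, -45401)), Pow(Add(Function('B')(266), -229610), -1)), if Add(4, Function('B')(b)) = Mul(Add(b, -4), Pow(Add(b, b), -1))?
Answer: Rational(44292990, 61077193) ≈ 0.72520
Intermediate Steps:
Function('B')(b) = Add(-4, Mul(Rational(1, 2), Pow(b, -1), Add(-4, b))) (Function('B')(b) = Add(-4, Mul(Add(b, -4), Pow(Add(b, b), -1))) = Add(-4, Mul(Add(-4, b), Pow(Mul(2, b), -1))) = Add(-4, Mul(Add(-4, b), Mul(Rational(1, 2), Pow(b, -1)))) = Add(-4, Mul(Rational(1, 2), Pow(b, -1), Add(-4, b))))
Mul(Add(481, Add(-121595, -45401)), Pow(Add(Function('B')(266), -229610), -1)) = Mul(Add(481, Add(-121595, -45401)), Pow(Add(Add(Rational(-7, 2), Mul(-2, Pow(266, -1))), -229610), -1)) = Mul(Add(481, -166996), Pow(Add(Add(Rational(-7, 2), Mul(-2, Rational(1, 266))), -229610), -1)) = Mul(-166515, Pow(Add(Add(Rational(-7, 2), Rational(-1, 133)), -229610), -1)) = Mul(-166515, Pow(Add(Rational(-933, 266), -229610), -1)) = Mul(-166515, Pow(Rational(-61077193, 266), -1)) = Mul(-166515, Rational(-266, 61077193)) = Rational(44292990, 61077193)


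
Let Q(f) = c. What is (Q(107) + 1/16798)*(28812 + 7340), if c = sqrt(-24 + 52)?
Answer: 18076/8399 + 72304*sqrt(7) ≈ 1.9130e+5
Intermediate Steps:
c = 2*sqrt(7) (c = sqrt(28) = 2*sqrt(7) ≈ 5.2915)
Q(f) = 2*sqrt(7)
(Q(107) + 1/16798)*(28812 + 7340) = (2*sqrt(7) + 1/16798)*(28812 + 7340) = (2*sqrt(7) + 1/16798)*36152 = (1/16798 + 2*sqrt(7))*36152 = 18076/8399 + 72304*sqrt(7)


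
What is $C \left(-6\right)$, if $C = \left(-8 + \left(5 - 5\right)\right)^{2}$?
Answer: $-384$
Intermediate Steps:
$C = 64$ ($C = \left(-8 + 0\right)^{2} = \left(-8\right)^{2} = 64$)
$C \left(-6\right) = 64 \left(-6\right) = -384$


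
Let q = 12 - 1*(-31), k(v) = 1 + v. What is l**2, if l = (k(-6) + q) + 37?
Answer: 5625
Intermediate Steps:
q = 43 (q = 12 + 31 = 43)
l = 75 (l = ((1 - 6) + 43) + 37 = (-5 + 43) + 37 = 38 + 37 = 75)
l**2 = 75**2 = 5625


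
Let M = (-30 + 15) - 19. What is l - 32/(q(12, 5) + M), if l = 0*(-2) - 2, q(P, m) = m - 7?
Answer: -10/9 ≈ -1.1111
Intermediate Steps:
q(P, m) = -7 + m
l = -2 (l = 0 - 2 = -2)
M = -34 (M = -15 - 19 = -34)
l - 32/(q(12, 5) + M) = -2 - 32/((-7 + 5) - 34) = -2 - 32/(-2 - 34) = -2 - 32/(-36) = -2 - 32*(-1/36) = -2 + 8/9 = -10/9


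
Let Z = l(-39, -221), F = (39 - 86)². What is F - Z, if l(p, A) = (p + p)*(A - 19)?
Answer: -16511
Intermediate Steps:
F = 2209 (F = (-47)² = 2209)
l(p, A) = 2*p*(-19 + A) (l(p, A) = (2*p)*(-19 + A) = 2*p*(-19 + A))
Z = 18720 (Z = 2*(-39)*(-19 - 221) = 2*(-39)*(-240) = 18720)
F - Z = 2209 - 1*18720 = 2209 - 18720 = -16511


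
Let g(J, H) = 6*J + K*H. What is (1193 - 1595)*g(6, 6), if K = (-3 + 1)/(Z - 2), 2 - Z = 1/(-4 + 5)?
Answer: -19296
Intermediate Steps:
Z = 1 (Z = 2 - 1/(-4 + 5) = 2 - 1/1 = 2 - 1*1 = 2 - 1 = 1)
K = 2 (K = (-3 + 1)/(1 - 2) = -2/(-1) = -2*(-1) = 2)
g(J, H) = 2*H + 6*J (g(J, H) = 6*J + 2*H = 2*H + 6*J)
(1193 - 1595)*g(6, 6) = (1193 - 1595)*(2*6 + 6*6) = -402*(12 + 36) = -402*48 = -19296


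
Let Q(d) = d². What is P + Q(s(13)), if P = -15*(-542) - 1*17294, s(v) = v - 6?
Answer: -9115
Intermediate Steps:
s(v) = -6 + v
P = -9164 (P = 8130 - 17294 = -9164)
P + Q(s(13)) = -9164 + (-6 + 13)² = -9164 + 7² = -9164 + 49 = -9115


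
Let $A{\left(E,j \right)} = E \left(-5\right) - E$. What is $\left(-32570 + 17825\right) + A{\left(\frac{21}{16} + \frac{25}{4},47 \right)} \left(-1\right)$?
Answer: $- \frac{117597}{8} \approx -14700.0$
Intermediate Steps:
$A{\left(E,j \right)} = - 6 E$ ($A{\left(E,j \right)} = - 5 E - E = - 6 E$)
$\left(-32570 + 17825\right) + A{\left(\frac{21}{16} + \frac{25}{4},47 \right)} \left(-1\right) = \left(-32570 + 17825\right) + - 6 \left(\frac{21}{16} + \frac{25}{4}\right) \left(-1\right) = -14745 + - 6 \left(21 \cdot \frac{1}{16} + 25 \cdot \frac{1}{4}\right) \left(-1\right) = -14745 + - 6 \left(\frac{21}{16} + \frac{25}{4}\right) \left(-1\right) = -14745 + \left(-6\right) \frac{121}{16} \left(-1\right) = -14745 - - \frac{363}{8} = -14745 + \frac{363}{8} = - \frac{117597}{8}$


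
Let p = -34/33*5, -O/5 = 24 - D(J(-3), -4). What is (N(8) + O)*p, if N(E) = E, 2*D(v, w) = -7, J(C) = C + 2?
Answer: 22015/33 ≈ 667.12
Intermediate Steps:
J(C) = 2 + C
D(v, w) = -7/2 (D(v, w) = (½)*(-7) = -7/2)
O = -275/2 (O = -5*(24 - 1*(-7/2)) = -5*(24 + 7/2) = -5*55/2 = -275/2 ≈ -137.50)
p = -170/33 (p = -34*1/33*5 = -34/33*5 = -170/33 ≈ -5.1515)
(N(8) + O)*p = (8 - 275/2)*(-170/33) = -259/2*(-170/33) = 22015/33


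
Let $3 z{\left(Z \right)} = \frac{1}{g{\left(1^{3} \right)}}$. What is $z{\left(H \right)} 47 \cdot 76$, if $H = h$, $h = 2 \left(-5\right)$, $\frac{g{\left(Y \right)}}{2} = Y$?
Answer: $\frac{1786}{3} \approx 595.33$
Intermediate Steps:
$g{\left(Y \right)} = 2 Y$
$h = -10$
$H = -10$
$z{\left(Z \right)} = \frac{1}{6}$ ($z{\left(Z \right)} = \frac{1}{3 \cdot 2 \cdot 1^{3}} = \frac{1}{3 \cdot 2 \cdot 1} = \frac{1}{3 \cdot 2} = \frac{1}{3} \cdot \frac{1}{2} = \frac{1}{6}$)
$z{\left(H \right)} 47 \cdot 76 = \frac{1}{6} \cdot 47 \cdot 76 = \frac{47}{6} \cdot 76 = \frac{1786}{3}$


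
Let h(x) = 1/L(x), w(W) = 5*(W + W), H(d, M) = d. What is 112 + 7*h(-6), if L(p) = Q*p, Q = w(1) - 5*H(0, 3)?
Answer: 6713/60 ≈ 111.88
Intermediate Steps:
w(W) = 10*W (w(W) = 5*(2*W) = 10*W)
Q = 10 (Q = 10*1 - 5*0 = 10 + 0 = 10)
L(p) = 10*p
h(x) = 1/(10*x)
112 + 7*h(-6) = 112 + 7*((⅒)/(-6)) = 112 + 7*((⅒)*(-⅙)) = 112 + 7*(-1/60) = 112 - 7/60 = 6713/60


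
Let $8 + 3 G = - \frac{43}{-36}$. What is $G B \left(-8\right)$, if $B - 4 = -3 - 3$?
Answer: $- \frac{980}{27} \approx -36.296$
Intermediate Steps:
$B = -2$ ($B = 4 - 6 = -2$)
$G = - \frac{245}{108}$ ($G = - \frac{8}{3} + \frac{\left(-43\right) \frac{1}{-36}}{3} = - \frac{8}{3} + \frac{\left(-43\right) \left(- \frac{1}{36}\right)}{3} = - \frac{8}{3} + \frac{1}{3} \cdot \frac{43}{36} = - \frac{8}{3} + \frac{43}{108} = - \frac{245}{108} \approx -2.2685$)
$G B \left(-8\right) = \left(- \frac{245}{108}\right) \left(-2\right) \left(-8\right) = \frac{245}{54} \left(-8\right) = - \frac{980}{27}$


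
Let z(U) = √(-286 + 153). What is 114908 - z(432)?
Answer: 114908 - I*√133 ≈ 1.1491e+5 - 11.533*I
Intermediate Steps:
z(U) = I*√133 (z(U) = √(-133) = I*√133)
114908 - z(432) = 114908 - I*√133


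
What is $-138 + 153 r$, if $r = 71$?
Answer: $10725$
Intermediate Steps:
$-138 + 153 r = -138 + 153 \cdot 71 = -138 + 10863 = 10725$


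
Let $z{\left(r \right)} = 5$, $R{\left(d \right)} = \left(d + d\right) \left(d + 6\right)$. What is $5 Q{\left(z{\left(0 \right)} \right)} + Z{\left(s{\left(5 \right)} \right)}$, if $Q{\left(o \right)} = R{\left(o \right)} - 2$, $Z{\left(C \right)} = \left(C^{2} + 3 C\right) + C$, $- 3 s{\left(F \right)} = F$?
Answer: $\frac{4825}{9} \approx 536.11$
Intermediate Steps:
$s{\left(F \right)} = - \frac{F}{3}$
$Z{\left(C \right)} = C^{2} + 4 C$
$R{\left(d \right)} = 2 d \left(6 + d\right)$
$Q{\left(o \right)} = -2 + 2 o \left(6 + o\right)$ ($Q{\left(o \right)} = 2 o \left(6 + o\right) - 2 = -2 + 2 o \left(6 + o\right)$)
$5 Q{\left(z{\left(0 \right)} \right)} + Z{\left(s{\left(5 \right)} \right)} = 5 \left(-2 + 2 \cdot 5 \left(6 + 5\right)\right) + \left(- \frac{1}{3}\right) 5 \left(4 - \frac{5}{3}\right) = 5 \left(-2 + 2 \cdot 5 \cdot 11\right) - \frac{5 \left(4 - \frac{5}{3}\right)}{3} = 5 \left(-2 + 110\right) - \frac{35}{9} = 5 \cdot 108 - \frac{35}{9} = 540 - \frac{35}{9} = \frac{4825}{9}$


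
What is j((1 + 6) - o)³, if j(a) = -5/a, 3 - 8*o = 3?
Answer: -125/343 ≈ -0.36443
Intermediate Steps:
o = 0 (o = 3/8 - ⅛*3 = 3/8 - 3/8 = 0)
j((1 + 6) - o)³ = (-5/((1 + 6) - 1*0))³ = (-5/(7 + 0))³ = (-5/7)³ = -125/343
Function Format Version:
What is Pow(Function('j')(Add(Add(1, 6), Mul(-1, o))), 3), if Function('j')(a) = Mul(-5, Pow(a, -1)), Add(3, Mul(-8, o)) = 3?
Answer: Rational(-125, 343) ≈ -0.36443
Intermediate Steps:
o = 0 (o = Add(Rational(3, 8), Mul(Rational(-1, 8), 3)) = Add(Rational(3, 8), Rational(-3, 8)) = 0)
Pow(Function('j')(Add(Add(1, 6), Mul(-1, o))), 3) = Pow(Mul(-5, Pow(Add(Add(1, 6), Mul(-1, 0)), -1)), 3) = Pow(Mul(-5, Pow(Add(7, 0), -1)), 3) = Pow(Mul(-5, Pow(7, -1)), 3) = Pow(Mul(-5, Rational(1, 7)), 3) = Pow(Rational(-5, 7), 3) = Rational(-125, 343)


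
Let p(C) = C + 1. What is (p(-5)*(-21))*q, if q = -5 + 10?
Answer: 420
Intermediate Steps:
q = 5
p(C) = 1 + C
(p(-5)*(-21))*q = ((1 - 5)*(-21))*5 = -4*(-21)*5 = 84*5 = 420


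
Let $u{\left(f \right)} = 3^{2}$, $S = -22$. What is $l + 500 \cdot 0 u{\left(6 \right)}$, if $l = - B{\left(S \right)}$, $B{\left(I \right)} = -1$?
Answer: $1$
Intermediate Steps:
$u{\left(f \right)} = 9$
$l = 1$ ($l = \left(-1\right) \left(-1\right) = 1$)
$l + 500 \cdot 0 u{\left(6 \right)} = 1 + 500 \cdot 0 \cdot 9 = 1 + 500 \cdot 0 = 1 + 0 = 1$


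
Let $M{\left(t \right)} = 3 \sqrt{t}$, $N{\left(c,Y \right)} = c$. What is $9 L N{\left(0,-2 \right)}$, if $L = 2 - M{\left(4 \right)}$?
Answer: $0$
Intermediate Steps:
$L = -4$ ($L = 2 - 3 \sqrt{4} = 2 - 3 \cdot 2 = 2 - 6 = -4$)
$9 L N{\left(0,-2 \right)} = 9 \left(-4\right) 0 = \left(-36\right) 0 = 0$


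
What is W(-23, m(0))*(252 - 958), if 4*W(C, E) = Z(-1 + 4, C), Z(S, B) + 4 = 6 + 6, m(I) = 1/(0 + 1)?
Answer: -1412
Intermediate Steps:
m(I) = 1 (m(I) = 1/1 = 1)
Z(S, B) = 8 (Z(S, B) = -4 + (6 + 6) = -4 + 12 = 8)
W(C, E) = 2 (W(C, E) = (¼)*8 = 2)
W(-23, m(0))*(252 - 958) = 2*(252 - 958) = 2*(-706) = -1412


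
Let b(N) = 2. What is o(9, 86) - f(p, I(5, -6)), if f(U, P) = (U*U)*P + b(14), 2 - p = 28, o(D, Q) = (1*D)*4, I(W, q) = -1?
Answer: 710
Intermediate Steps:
o(D, Q) = 4*D (o(D, Q) = D*4 = 4*D)
p = -26 (p = 2 - 1*28 = 2 - 28 = -26)
f(U, P) = 2 + P*U**2 (f(U, P) = (U*U)*P + 2 = U**2*P + 2 = P*U**2 + 2 = 2 + P*U**2)
o(9, 86) - f(p, I(5, -6)) = 4*9 - (2 - 1*(-26)**2) = 36 - (2 - 1*676) = 36 - (2 - 676) = 36 - 1*(-674) = 36 + 674 = 710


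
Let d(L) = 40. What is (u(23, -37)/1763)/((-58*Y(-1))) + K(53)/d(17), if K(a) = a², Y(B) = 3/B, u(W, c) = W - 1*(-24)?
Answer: 430848169/6135240 ≈ 70.225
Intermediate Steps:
u(W, c) = 24 + W (u(W, c) = W + 24 = 24 + W)
(u(23, -37)/1763)/((-58*Y(-1))) + K(53)/d(17) = ((24 + 23)/1763)/((-174/(-1))) + 53²/40 = (47*(1/1763))/((-174*(-1))) + 2809*(1/40) = 47/(1763*((-58*(-3)))) + 2809/40 = (47/1763)/174 + 2809/40 = (47/1763)*(1/174) + 2809/40 = 47/306762 + 2809/40 = 430848169/6135240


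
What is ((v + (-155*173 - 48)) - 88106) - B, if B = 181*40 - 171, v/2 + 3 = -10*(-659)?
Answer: -108864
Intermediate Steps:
v = 13174 (v = -6 + 2*(-10*(-659)) = -6 + 2*6590 = -6 + 13180 = 13174)
B = 7069 (B = 7240 - 171 = 7069)
((v + (-155*173 - 48)) - 88106) - B = ((13174 + (-155*173 - 48)) - 88106) - 1*7069 = ((13174 + (-26815 - 48)) - 88106) - 7069 = ((13174 - 26863) - 88106) - 7069 = (-13689 - 88106) - 7069 = -101795 - 7069 = -108864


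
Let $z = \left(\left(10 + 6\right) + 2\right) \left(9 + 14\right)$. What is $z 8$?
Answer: $3312$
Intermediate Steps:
$z = 414$ ($z = \left(16 + 2\right) 23 = 18 \cdot 23 = 414$)
$z 8 = 414 \cdot 8 = 3312$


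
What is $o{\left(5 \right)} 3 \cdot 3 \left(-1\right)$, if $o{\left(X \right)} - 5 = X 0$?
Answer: $-45$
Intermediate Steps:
$o{\left(X \right)} = 5$ ($o{\left(X \right)} = 5 + X 0 = 5 + 0 = 5$)
$o{\left(5 \right)} 3 \cdot 3 \left(-1\right) = 5 \cdot 3 \cdot 3 \left(-1\right) = 15 \left(-3\right) = -45$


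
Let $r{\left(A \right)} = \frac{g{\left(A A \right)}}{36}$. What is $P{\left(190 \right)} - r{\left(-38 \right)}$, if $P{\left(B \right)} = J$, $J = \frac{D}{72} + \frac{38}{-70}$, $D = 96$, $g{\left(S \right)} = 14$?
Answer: $\frac{253}{630} \approx 0.40159$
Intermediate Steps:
$r{\left(A \right)} = \frac{7}{18}$ ($r{\left(A \right)} = \frac{14}{36} = 14 \cdot \frac{1}{36} = \frac{7}{18}$)
$J = \frac{83}{105}$ ($J = \frac{96}{72} + \frac{38}{-70} = 96 \cdot \frac{1}{72} + 38 \left(- \frac{1}{70}\right) = \frac{4}{3} - \frac{19}{35} = \frac{83}{105} \approx 0.79048$)
$P{\left(B \right)} = \frac{83}{105}$
$P{\left(190 \right)} - r{\left(-38 \right)} = \frac{83}{105} - \frac{7}{18} = \frac{253}{630}$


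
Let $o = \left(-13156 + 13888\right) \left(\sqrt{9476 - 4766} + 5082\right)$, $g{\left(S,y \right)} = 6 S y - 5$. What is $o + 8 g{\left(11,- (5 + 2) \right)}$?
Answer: $3716288 + 732 \sqrt{4710} \approx 3.7665 \cdot 10^{6}$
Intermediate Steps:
$g{\left(S,y \right)} = -5 + 6 S y$ ($g{\left(S,y \right)} = 6 S y - 5 = -5 + 6 S y$)
$o = 3720024 + 732 \sqrt{4710}$ ($o = 732 \left(\sqrt{4710} + 5082\right) = 732 \left(5082 + \sqrt{4710}\right) = 3720024 + 732 \sqrt{4710} \approx 3.7703 \cdot 10^{6}$)
$o + 8 g{\left(11,- (5 + 2) \right)} = \left(3720024 + 732 \sqrt{4710}\right) + 8 \left(-5 + 6 \cdot 11 \left(- (5 + 2)\right)\right) = \left(3720024 + 732 \sqrt{4710}\right) + 8 \left(-5 + 6 \cdot 11 \left(\left(-1\right) 7\right)\right) = \left(3720024 + 732 \sqrt{4710}\right) + 8 \left(-5 + 6 \cdot 11 \left(-7\right)\right) = \left(3720024 + 732 \sqrt{4710}\right) + 8 \left(-5 - 462\right) = \left(3720024 + 732 \sqrt{4710}\right) + 8 \left(-467\right) = \left(3720024 + 732 \sqrt{4710}\right) - 3736 = 3716288 + 732 \sqrt{4710}$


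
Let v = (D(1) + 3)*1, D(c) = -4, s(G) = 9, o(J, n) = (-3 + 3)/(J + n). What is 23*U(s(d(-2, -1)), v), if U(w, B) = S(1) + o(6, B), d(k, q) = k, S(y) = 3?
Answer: 69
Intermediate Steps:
o(J, n) = 0 (o(J, n) = 0/(J + n) = 0)
v = -1 (v = (-4 + 3)*1 = -1*1 = -1)
U(w, B) = 3 (U(w, B) = 3 + 0 = 3)
23*U(s(d(-2, -1)), v) = 23*3 = 69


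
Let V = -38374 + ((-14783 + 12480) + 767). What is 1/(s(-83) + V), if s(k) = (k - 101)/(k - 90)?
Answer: -173/6904246 ≈ -2.5057e-5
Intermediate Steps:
s(k) = (-101 + k)/(-90 + k)
V = -39910 (V = -38374 + (-2303 + 767) = -38374 - 1536 = -39910)
1/(s(-83) + V) = 1/((-101 - 83)/(-90 - 83) - 39910) = 1/(-184/(-173) - 39910) = 1/(-1/173*(-184) - 39910) = 1/(184/173 - 39910) = 1/(-6904246/173) = -173/6904246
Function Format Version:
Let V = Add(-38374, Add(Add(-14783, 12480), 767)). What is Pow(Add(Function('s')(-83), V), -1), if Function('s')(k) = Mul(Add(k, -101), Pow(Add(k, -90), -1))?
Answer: Rational(-173, 6904246) ≈ -2.5057e-5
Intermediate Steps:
Function('s')(k) = Mul(Pow(Add(-90, k), -1), Add(-101, k)) (Function('s')(k) = Mul(Add(-101, k), Pow(Add(-90, k), -1)) = Mul(Pow(Add(-90, k), -1), Add(-101, k)))
V = -39910 (V = Add(-38374, Add(-2303, 767)) = Add(-38374, -1536) = -39910)
Pow(Add(Function('s')(-83), V), -1) = Pow(Add(Mul(Pow(Add(-90, -83), -1), Add(-101, -83)), -39910), -1) = Pow(Add(Mul(Pow(-173, -1), -184), -39910), -1) = Pow(Add(Mul(Rational(-1, 173), -184), -39910), -1) = Pow(Add(Rational(184, 173), -39910), -1) = Pow(Rational(-6904246, 173), -1) = Rational(-173, 6904246)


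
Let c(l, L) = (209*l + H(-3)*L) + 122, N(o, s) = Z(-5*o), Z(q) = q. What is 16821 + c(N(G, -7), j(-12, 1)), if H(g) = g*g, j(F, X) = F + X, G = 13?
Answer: 3259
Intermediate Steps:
N(o, s) = -5*o
H(g) = g²
c(l, L) = 122 + 9*L + 209*l (c(l, L) = (209*l + (-3)²*L) + 122 = (209*l + 9*L) + 122 = (9*L + 209*l) + 122 = 122 + 9*L + 209*l)
16821 + c(N(G, -7), j(-12, 1)) = 16821 + (122 + 9*(-12 + 1) + 209*(-5*13)) = 16821 + (122 + 9*(-11) + 209*(-65)) = 16821 + (122 - 99 - 13585) = 16821 - 13562 = 3259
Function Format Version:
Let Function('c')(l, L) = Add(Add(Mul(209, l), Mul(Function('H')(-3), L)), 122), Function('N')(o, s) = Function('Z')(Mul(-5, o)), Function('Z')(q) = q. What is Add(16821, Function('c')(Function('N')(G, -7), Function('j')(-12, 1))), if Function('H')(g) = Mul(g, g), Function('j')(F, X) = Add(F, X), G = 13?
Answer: 3259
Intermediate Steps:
Function('N')(o, s) = Mul(-5, o)
Function('H')(g) = Pow(g, 2)
Function('c')(l, L) = Add(122, Mul(9, L), Mul(209, l)) (Function('c')(l, L) = Add(Add(Mul(209, l), Mul(Pow(-3, 2), L)), 122) = Add(Add(Mul(209, l), Mul(9, L)), 122) = Add(Add(Mul(9, L), Mul(209, l)), 122) = Add(122, Mul(9, L), Mul(209, l)))
Add(16821, Function('c')(Function('N')(G, -7), Function('j')(-12, 1))) = Add(16821, Add(122, Mul(9, Add(-12, 1)), Mul(209, Mul(-5, 13)))) = Add(16821, Add(122, Mul(9, -11), Mul(209, -65))) = Add(16821, Add(122, -99, -13585)) = Add(16821, -13562) = 3259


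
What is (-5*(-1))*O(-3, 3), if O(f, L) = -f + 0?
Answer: 15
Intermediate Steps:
O(f, L) = -f
(-5*(-1))*O(-3, 3) = (-5*(-1))*(-1*(-3)) = 5*3 = 15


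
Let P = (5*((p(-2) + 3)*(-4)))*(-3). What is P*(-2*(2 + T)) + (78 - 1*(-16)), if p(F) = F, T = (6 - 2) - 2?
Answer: -386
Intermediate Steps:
T = 2 (T = 4 - 2 = 2)
P = 60 (P = (5*((-2 + 3)*(-4)))*(-3) = (5*(1*(-4)))*(-3) = (5*(-4))*(-3) = -20*(-3) = 60)
P*(-2*(2 + T)) + (78 - 1*(-16)) = 60*(-2*(2 + 2)) + (78 - 1*(-16)) = 60*(-2*4) + (78 + 16) = 60*(-8) + 94 = -480 + 94 = -386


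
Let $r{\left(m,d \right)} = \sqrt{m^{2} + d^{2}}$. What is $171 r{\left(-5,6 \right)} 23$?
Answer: $3933 \sqrt{61} \approx 30718.0$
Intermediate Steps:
$r{\left(m,d \right)} = \sqrt{d^{2} + m^{2}}$
$171 r{\left(-5,6 \right)} 23 = 171 \sqrt{6^{2} + \left(-5\right)^{2}} \cdot 23 = 171 \sqrt{36 + 25} \cdot 23 = 171 \sqrt{61} \cdot 23 = 3933 \sqrt{61}$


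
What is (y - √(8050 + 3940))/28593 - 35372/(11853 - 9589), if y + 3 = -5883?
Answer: -9488125/599394 - √11990/28593 ≈ -15.833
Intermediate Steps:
y = -5886 (y = -3 - 5883 = -5886)
(y - √(8050 + 3940))/28593 - 35372/(11853 - 9589) = (-5886 - √(8050 + 3940))/28593 - 35372/(11853 - 9589) = (-5886 - √11990)*(1/28593) - 35372/2264 = (-218/1059 - √11990/28593) - 35372*1/2264 = (-218/1059 - √11990/28593) - 8843/566 = -9488125/599394 - √11990/28593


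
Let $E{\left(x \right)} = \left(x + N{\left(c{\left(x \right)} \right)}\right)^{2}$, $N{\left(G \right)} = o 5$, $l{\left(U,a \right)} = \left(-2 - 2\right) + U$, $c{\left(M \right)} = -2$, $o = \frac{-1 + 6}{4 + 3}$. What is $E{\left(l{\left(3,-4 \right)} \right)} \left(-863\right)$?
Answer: $- \frac{279612}{49} \approx -5706.4$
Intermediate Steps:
$o = \frac{5}{7} \approx 0.71429$
$l{\left(U,a \right)} = -4 + U$
$N{\left(G \right)} = \frac{25}{7}$ ($N{\left(G \right)} = \frac{5}{7} \cdot 5 = \frac{25}{7}$)
$E{\left(x \right)} = \left(\frac{25}{7} + x\right)^{2}$ ($E{\left(x \right)} = \left(x + \frac{25}{7}\right)^{2} = \left(\frac{25}{7} + x\right)^{2}$)
$E{\left(l{\left(3,-4 \right)} \right)} \left(-863\right) = \frac{\left(25 + 7 \left(-4 + 3\right)\right)^{2}}{49} \left(-863\right) = \frac{\left(25 + 7 \left(-1\right)\right)^{2}}{49} \left(-863\right) = \frac{\left(25 - 7\right)^{2}}{49} \left(-863\right) = \frac{18^{2}}{49} \left(-863\right) = \frac{1}{49} \cdot 324 \left(-863\right) = \frac{324}{49} \left(-863\right) = - \frac{279612}{49}$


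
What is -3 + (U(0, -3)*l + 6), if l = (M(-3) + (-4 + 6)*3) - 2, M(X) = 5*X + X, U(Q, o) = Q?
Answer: 3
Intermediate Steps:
M(X) = 6*X
l = -14 (l = (6*(-3) + (-4 + 6)*3) - 2 = (-18 + 2*3) - 2 = (-18 + 6) - 2 = -12 - 2 = -14)
-3 + (U(0, -3)*l + 6) = -3 + (0*(-14) + 6) = -3 + (0 + 6) = -3 + 6 = 3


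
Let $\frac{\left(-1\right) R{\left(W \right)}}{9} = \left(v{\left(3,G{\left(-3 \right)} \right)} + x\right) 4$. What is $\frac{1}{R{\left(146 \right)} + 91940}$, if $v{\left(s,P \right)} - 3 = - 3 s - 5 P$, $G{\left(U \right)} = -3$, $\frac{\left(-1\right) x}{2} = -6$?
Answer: $\frac{1}{91184} \approx 1.0967 \cdot 10^{-5}$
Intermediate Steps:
$x = 12$ ($x = \left(-2\right) \left(-6\right) = 12$)
$v{\left(s,P \right)} = 3 - 5 P - 3 s$ ($v{\left(s,P \right)} = 3 - \left(3 s + 5 P\right) = 3 - 5 P - 3 s$)
$R{\left(W \right)} = -756$ ($R{\left(W \right)} = - 9 \left(\left(3 - -15 - 9\right) + 12\right) 4 = - 9 \left(\left(3 + 15 - 9\right) + 12\right) 4 = - 9 \left(9 + 12\right) 4 = - 9 \cdot 21 \cdot 4 = \left(-9\right) 84 = -756$)
$\frac{1}{R{\left(146 \right)} + 91940} = \frac{1}{-756 + 91940} = \frac{1}{91184}$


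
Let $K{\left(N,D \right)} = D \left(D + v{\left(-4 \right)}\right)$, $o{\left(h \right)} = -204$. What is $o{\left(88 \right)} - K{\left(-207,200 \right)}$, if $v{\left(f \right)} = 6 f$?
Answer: $-35404$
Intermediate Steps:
$K{\left(N,D \right)} = D \left(-24 + D\right)$ ($K{\left(N,D \right)} = D \left(D + 6 \left(-4\right)\right) = D \left(D - 24\right) = D \left(-24 + D\right)$)
$o{\left(88 \right)} - K{\left(-207,200 \right)} = -204 - 200 \left(-24 + 200\right) = -204 - 200 \cdot 176 = -204 - 35200 = -35404$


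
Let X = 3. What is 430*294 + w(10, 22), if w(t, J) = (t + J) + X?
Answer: 126455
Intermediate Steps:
w(t, J) = 3 + J + t (w(t, J) = (t + J) + 3 = (J + t) + 3 = 3 + J + t)
430*294 + w(10, 22) = 430*294 + (3 + 22 + 10) = 126420 + 35 = 126455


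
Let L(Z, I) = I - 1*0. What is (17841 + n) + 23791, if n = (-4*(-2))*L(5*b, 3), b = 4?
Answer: 41656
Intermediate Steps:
L(Z, I) = I (L(Z, I) = I + 0 = I)
n = 24 (n = -4*(-2)*3 = 8*3 = 24)
(17841 + n) + 23791 = (17841 + 24) + 23791 = 17865 + 23791 = 41656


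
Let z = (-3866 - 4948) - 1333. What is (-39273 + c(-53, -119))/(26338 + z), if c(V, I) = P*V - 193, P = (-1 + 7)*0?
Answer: -5638/2313 ≈ -2.4375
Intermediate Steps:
P = 0 (P = 6*0 = 0)
z = -10147 (z = -8814 - 1333 = -10147)
c(V, I) = -193 (c(V, I) = 0*V - 193 = 0 - 193 = -193)
(-39273 + c(-53, -119))/(26338 + z) = (-39273 - 193)/(26338 - 10147) = -39466/16191 = -39466*1/16191 = -5638/2313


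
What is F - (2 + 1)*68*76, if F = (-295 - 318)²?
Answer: 360265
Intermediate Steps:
F = 375769 (F = (-613)² = 375769)
F - (2 + 1)*68*76 = 375769 - (2 + 1)*68*76 = 375769 - 3*68*76 = 375769 - 204*76 = 375769 - 1*15504 = 375769 - 15504 = 360265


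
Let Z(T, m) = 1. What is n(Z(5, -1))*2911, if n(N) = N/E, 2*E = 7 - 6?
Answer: 5822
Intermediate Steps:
E = ½ (E = (7 - 6)/2 = (½)*1 = ½ ≈ 0.50000)
n(N) = 2*N (n(N) = N/(½) = N*2 = 2*N)
n(Z(5, -1))*2911 = (2*1)*2911 = 2*2911 = 5822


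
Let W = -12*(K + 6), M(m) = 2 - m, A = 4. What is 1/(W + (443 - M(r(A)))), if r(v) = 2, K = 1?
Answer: 1/359 ≈ 0.0027855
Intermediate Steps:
W = -84 (W = -12*(1 + 6) = -12*7 = -84)
1/(W + (443 - M(r(A)))) = 1/(-84 + (443 - (2 - 1*2))) = 1/(-84 + (443 - (2 - 2))) = 1/(-84 + (443 - 1*0)) = 1/(-84 + (443 + 0)) = 1/(-84 + 443) = 1/359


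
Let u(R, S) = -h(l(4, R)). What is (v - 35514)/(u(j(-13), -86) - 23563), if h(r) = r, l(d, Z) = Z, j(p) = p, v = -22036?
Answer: 1151/471 ≈ 2.4437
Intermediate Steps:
u(R, S) = -R
(v - 35514)/(u(j(-13), -86) - 23563) = (-22036 - 35514)/(-1*(-13) - 23563) = -57550/(13 - 23563) = -57550/(-23550) = -57550*(-1/23550) = 1151/471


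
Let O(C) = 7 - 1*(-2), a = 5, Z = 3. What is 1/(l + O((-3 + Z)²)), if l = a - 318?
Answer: -1/304 ≈ -0.0032895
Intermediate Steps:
l = -313 (l = 5 - 318 = -313)
O(C) = 9 (O(C) = 7 + 2 = 9)
1/(l + O((-3 + Z)²)) = 1/(-313 + 9) = 1/(-304) = -1/304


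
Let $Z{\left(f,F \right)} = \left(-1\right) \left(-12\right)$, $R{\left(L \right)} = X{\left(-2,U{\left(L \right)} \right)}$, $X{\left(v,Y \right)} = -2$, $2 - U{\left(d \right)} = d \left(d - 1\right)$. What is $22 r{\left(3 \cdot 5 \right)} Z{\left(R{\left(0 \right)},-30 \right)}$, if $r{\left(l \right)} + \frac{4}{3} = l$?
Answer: $3608$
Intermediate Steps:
$U{\left(d \right)} = 2 - d \left(-1 + d\right)$ ($U{\left(d \right)} = 2 - d \left(d - 1\right) = 2 - d \left(-1 + d\right)$)
$r{\left(l \right)} = - \frac{4}{3} + l$
$R{\left(L \right)} = -2$
$Z{\left(f,F \right)} = 12$
$22 r{\left(3 \cdot 5 \right)} Z{\left(R{\left(0 \right)},-30 \right)} = 22 \left(- \frac{4}{3} + 3 \cdot 5\right) 12 = 22 \left(- \frac{4}{3} + 15\right) 12 = 22 \cdot \frac{41}{3} \cdot 12 = \frac{902}{3} \cdot 12 = 3608$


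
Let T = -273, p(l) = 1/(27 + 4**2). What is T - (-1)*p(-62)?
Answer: -11738/43 ≈ -272.98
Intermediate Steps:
p(l) = 1/43 (p(l) = 1/(27 + 16) = 1/43)
T - (-1)*p(-62) = -273 - (-1)/43 = -273 - 1*(-1/43) = -273 + 1/43 = -11738/43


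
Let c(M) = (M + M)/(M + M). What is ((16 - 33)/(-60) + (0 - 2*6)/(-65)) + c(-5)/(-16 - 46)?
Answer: 2185/4836 ≈ 0.45182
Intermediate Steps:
c(M) = 1 (c(M) = (2*M)/((2*M)) = (2*M)*(1/(2*M)) = 1)
((16 - 33)/(-60) + (0 - 2*6)/(-65)) + c(-5)/(-16 - 46) = ((16 - 33)/(-60) + (0 - 2*6)/(-65)) + 1/(-16 - 46) = (-17*(-1/60) + (0 - 12)*(-1/65)) + 1/(-62) = (17/60 - 12*(-1/65)) + 1*(-1/62) = (17/60 + 12/65) - 1/62 = 73/156 - 1/62 = 2185/4836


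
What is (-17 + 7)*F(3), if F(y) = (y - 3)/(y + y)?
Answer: 0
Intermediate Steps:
F(y) = (-3 + y)/(2*y) (F(y) = (-3 + y)/((2*y)) = (-3 + y)*(1/(2*y)) = (-3 + y)/(2*y))
(-17 + 7)*F(3) = (-17 + 7)*((1/2)*(-3 + 3)/3) = -5*0/3 = -10*0 = 0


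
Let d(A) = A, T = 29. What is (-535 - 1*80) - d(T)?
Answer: -644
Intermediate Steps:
(-535 - 1*80) - d(T) = (-535 - 1*80) - 1*29 = (-535 - 80) - 29 = -615 - 29 = -644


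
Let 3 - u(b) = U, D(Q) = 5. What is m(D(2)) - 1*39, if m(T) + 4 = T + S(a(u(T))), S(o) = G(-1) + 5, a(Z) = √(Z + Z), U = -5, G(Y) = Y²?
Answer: -32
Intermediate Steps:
u(b) = 8 (u(b) = 3 - 1*(-5) = 3 + 5 = 8)
a(Z) = √2*√Z (a(Z) = √(2*Z) = √2*√Z)
S(o) = 6 (S(o) = (-1)² + 5 = 1 + 5 = 6)
m(T) = 2 + T (m(T) = -4 + (T + 6) = -4 + (6 + T) = 2 + T)
m(D(2)) - 1*39 = (2 + 5) - 1*39 = 7 - 39 = -32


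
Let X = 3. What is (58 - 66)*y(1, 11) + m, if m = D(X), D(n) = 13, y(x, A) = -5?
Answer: 53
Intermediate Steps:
m = 13
(58 - 66)*y(1, 11) + m = (58 - 66)*(-5) + 13 = -8*(-5) + 13 = 40 + 13 = 53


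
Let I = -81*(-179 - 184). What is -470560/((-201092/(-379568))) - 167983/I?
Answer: -1312922360035919/1478177019 ≈ -8.8820e+5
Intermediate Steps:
I = 29403 (I = -81*(-363) = 29403)
-470560/((-201092/(-379568))) - 167983/I = -470560/((-201092/(-379568))) - 167983/29403 = -470560/((-201092*(-1/379568))) - 167983*1/29403 = -470560/50273/94892 - 167983/29403 = -470560*94892/50273 - 167983/29403 = -44652379520/50273 - 167983/29403 = -1312922360035919/1478177019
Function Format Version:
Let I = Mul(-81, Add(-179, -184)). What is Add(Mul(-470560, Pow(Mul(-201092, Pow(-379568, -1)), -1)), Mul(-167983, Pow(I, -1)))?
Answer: Rational(-1312922360035919, 1478177019) ≈ -8.8820e+5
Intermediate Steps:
I = 29403 (I = Mul(-81, -363) = 29403)
Add(Mul(-470560, Pow(Mul(-201092, Pow(-379568, -1)), -1)), Mul(-167983, Pow(I, -1))) = Add(Mul(-470560, Pow(Mul(-201092, Pow(-379568, -1)), -1)), Mul(-167983, Pow(29403, -1))) = Add(Mul(-470560, Pow(Mul(-201092, Rational(-1, 379568)), -1)), Mul(-167983, Rational(1, 29403))) = Add(Mul(-470560, Pow(Rational(50273, 94892), -1)), Rational(-167983, 29403)) = Add(Mul(-470560, Rational(94892, 50273)), Rational(-167983, 29403)) = Add(Rational(-44652379520, 50273), Rational(-167983, 29403)) = Rational(-1312922360035919, 1478177019)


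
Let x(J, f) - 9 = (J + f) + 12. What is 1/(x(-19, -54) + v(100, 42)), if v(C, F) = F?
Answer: -⅒ ≈ -0.10000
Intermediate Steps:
x(J, f) = 21 + J + f (x(J, f) = 9 + ((J + f) + 12) = 9 + (12 + J + f) = 21 + J + f)
1/(x(-19, -54) + v(100, 42)) = 1/((21 - 19 - 54) + 42) = 1/(-52 + 42) = 1/(-10) = -⅒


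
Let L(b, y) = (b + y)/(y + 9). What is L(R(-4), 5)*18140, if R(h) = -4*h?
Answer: 27210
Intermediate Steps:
L(b, y) = (b + y)/(9 + y)
L(R(-4), 5)*18140 = ((-4*(-4) + 5)/(9 + 5))*18140 = ((16 + 5)/14)*18140 = ((1/14)*21)*18140 = (3/2)*18140 = 27210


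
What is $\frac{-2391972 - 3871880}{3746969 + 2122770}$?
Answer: $- \frac{6263852}{5869739} \approx -1.0671$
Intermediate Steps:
$\frac{-2391972 - 3871880}{3746969 + 2122770} = - \frac{6263852}{5869739}$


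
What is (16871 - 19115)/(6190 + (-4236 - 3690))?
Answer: 561/434 ≈ 1.2926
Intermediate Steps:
(16871 - 19115)/(6190 + (-4236 - 3690)) = -2244/(6190 - 7926) = -2244/(-1736) = -2244*(-1/1736) = 561/434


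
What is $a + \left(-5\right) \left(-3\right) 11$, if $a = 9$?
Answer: $174$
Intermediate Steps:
$a + \left(-5\right) \left(-3\right) 11 = 9 + \left(-5\right) \left(-3\right) 11 = 9 + 15 \cdot 11 = 9 + 165 = 174$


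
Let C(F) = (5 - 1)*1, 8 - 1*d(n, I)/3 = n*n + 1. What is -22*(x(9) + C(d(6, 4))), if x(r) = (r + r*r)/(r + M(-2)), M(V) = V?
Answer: -2596/7 ≈ -370.86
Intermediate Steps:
d(n, I) = 21 - 3*n**2 (d(n, I) = 24 - 3*(n*n + 1) = 24 - 3*(n**2 + 1) = 24 - 3*(1 + n**2) = 24 + (-3 - 3*n**2) = 21 - 3*n**2)
C(F) = 4 (C(F) = 4*1 = 4)
x(r) = (r + r**2)/(-2 + r) (x(r) = (r + r*r)/(r - 2) = (r + r**2)/(-2 + r))
-22*(x(9) + C(d(6, 4))) = -22*(9*(1 + 9)/(-2 + 9) + 4) = -22*(9*10/7 + 4) = -22*(9*(1/7)*10 + 4) = -22*(90/7 + 4) = -22*118/7 = -2596/7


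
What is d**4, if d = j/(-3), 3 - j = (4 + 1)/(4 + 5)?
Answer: 234256/531441 ≈ 0.44079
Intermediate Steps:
j = 22/9 (j = 3 - (4 + 1)/(4 + 5) = 3 - 5/9 = 22/9 ≈ 2.4444)
d = -22/27 (d = (22/9)/(-3) = (22/9)*(-1/3) = -22/27 ≈ -0.81481)
d**4 = (-22/27)**4 = 234256/531441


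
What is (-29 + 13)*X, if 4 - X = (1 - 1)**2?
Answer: -64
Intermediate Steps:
X = 4 (X = 4 - (1 - 1)**2 = 4 - 1*0**2 = 4 - 1*0 = 4 + 0 = 4)
(-29 + 13)*X = (-29 + 13)*4 = -16*4 = -64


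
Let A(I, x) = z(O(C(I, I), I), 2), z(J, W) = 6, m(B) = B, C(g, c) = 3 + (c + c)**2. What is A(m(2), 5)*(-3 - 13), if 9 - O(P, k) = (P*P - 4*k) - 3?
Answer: -96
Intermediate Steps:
C(g, c) = 3 + 4*c**2 (C(g, c) = 3 + (2*c)**2 = 3 + 4*c**2)
O(P, k) = 12 - P**2 + 4*k (O(P, k) = 9 - ((P*P - 4*k) - 3) = 9 - ((P**2 - 4*k) - 3) = 9 - (-3 + P**2 - 4*k) = 9 + (3 - P**2 + 4*k) = 12 - P**2 + 4*k)
A(I, x) = 6
A(m(2), 5)*(-3 - 13) = 6*(-3 - 13) = 6*(-16) = -96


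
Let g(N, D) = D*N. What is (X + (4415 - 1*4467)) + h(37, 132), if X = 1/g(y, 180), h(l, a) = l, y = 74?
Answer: -199799/13320 ≈ -15.000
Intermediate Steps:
X = 1/13320 (X = 1/(180*74) = 1/13320 ≈ 7.5075e-5)
(X + (4415 - 1*4467)) + h(37, 132) = (1/13320 + (4415 - 1*4467)) + 37 = (1/13320 + (4415 - 4467)) + 37 = (1/13320 - 52) + 37 = -692639/13320 + 37 = -199799/13320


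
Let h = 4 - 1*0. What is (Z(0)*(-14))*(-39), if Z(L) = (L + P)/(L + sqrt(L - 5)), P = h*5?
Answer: -2184*I*sqrt(5) ≈ -4883.6*I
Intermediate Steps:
h = 4 (h = 4 + 0 = 4)
P = 20 (P = 4*5 = 20)
Z(L) = (20 + L)/(L + sqrt(-5 + L)) (Z(L) = (L + 20)/(L + sqrt(L - 5)) = (20 + L)/(L + sqrt(-5 + L)))
(Z(0)*(-14))*(-39) = (((20 + 0)/(0 + sqrt(-5 + 0)))*(-14))*(-39) = ((20/(0 + sqrt(-5)))*(-14))*(-39) = ((20/(0 + I*sqrt(5)))*(-14))*(-39) = ((20/(I*sqrt(5)))*(-14))*(-39) = ((-I*sqrt(5)/5*20)*(-14))*(-39) = (-4*I*sqrt(5)*(-14))*(-39) = (56*I*sqrt(5))*(-39) = -2184*I*sqrt(5)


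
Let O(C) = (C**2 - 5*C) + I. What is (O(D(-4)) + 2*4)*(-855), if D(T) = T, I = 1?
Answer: -38475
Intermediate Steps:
O(C) = 1 + C**2 - 5*C (O(C) = (C**2 - 5*C) + 1 = 1 + C**2 - 5*C)
(O(D(-4)) + 2*4)*(-855) = ((1 + (-4)**2 - 5*(-4)) + 2*4)*(-855) = ((1 + 16 + 20) + 8)*(-855) = (37 + 8)*(-855) = 45*(-855) = -38475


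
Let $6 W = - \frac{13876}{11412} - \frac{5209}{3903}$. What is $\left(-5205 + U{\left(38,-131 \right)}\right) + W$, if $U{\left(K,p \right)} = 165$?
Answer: $- \frac{56126438824}{11135259} \approx -5040.4$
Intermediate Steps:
$W = - \frac{4733464}{11135259}$ ($W = \frac{- \frac{13876}{11412} - \frac{5209}{3903}}{6} = \frac{\left(-13876\right) \frac{1}{11412} - \frac{5209}{3903}}{6} = \frac{- \frac{3469}{2853} - \frac{5209}{3903}}{6} = \frac{1}{6} \left(- \frac{9466928}{3711753}\right) = - \frac{4733464}{11135259} \approx -0.42509$)
$\left(-5205 + U{\left(38,-131 \right)}\right) + W = \left(-5205 + 165\right) - \frac{4733464}{11135259} = -5040 - \frac{4733464}{11135259} = - \frac{56126438824}{11135259}$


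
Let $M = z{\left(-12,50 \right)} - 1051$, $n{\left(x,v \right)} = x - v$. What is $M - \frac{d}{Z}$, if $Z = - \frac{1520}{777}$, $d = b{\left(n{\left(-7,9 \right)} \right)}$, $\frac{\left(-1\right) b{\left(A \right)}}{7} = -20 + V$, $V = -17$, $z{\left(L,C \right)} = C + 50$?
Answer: $- \frac{1244277}{1520} \approx -818.6$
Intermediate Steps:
$z{\left(L,C \right)} = 50 + C$
$b{\left(A \right)} = 259$ ($b{\left(A \right)} = - 7 \left(-20 - 17\right) = \left(-7\right) \left(-37\right) = 259$)
$M = -951$ ($M = \left(50 + 50\right) - 1051 = 100 - 1051 = -951$)
$d = 259$
$Z = - \frac{1520}{777}$ ($Z = \left(-1520\right) \frac{1}{777} = - \frac{1520}{777} \approx -1.9562$)
$M - \frac{d}{Z} = -951 - \frac{259}{- \frac{1520}{777}} = -951 - 259 \left(- \frac{777}{1520}\right) = -951 - - \frac{201243}{1520} = -951 + \frac{201243}{1520} = - \frac{1244277}{1520}$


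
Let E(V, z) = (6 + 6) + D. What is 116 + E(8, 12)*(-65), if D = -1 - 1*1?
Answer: -534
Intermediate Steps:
D = -2 (D = -1 - 1 = -2)
E(V, z) = 10 (E(V, z) = (6 + 6) - 2 = 12 - 2 = 10)
116 + E(8, 12)*(-65) = 116 + 10*(-65) = 116 - 650 = -534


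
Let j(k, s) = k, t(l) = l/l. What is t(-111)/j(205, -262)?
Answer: 1/205 ≈ 0.0048781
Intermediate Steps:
t(l) = 1
t(-111)/j(205, -262) = 1/205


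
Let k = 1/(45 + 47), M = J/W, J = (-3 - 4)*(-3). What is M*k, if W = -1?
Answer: -21/92 ≈ -0.22826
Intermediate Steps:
J = 21 (J = -7*(-3) = 21)
M = -21 (M = 21/(-1) = 21*(-1) = -21)
k = 1/92 ≈ 0.010870
M*k = -21*1/92 = -21/92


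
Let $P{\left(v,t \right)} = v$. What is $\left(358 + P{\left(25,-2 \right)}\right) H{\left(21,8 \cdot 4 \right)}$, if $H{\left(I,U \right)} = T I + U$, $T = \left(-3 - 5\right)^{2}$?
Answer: $527008$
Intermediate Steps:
$T = 64$ ($T = \left(-3 - 5\right)^{2} = \left(-8\right)^{2} = 64$)
$H{\left(I,U \right)} = U + 64 I$ ($H{\left(I,U \right)} = 64 I + U = U + 64 I$)
$\left(358 + P{\left(25,-2 \right)}\right) H{\left(21,8 \cdot 4 \right)} = \left(358 + 25\right) \left(8 \cdot 4 + 64 \cdot 21\right) = 383 \left(32 + 1344\right) = 383 \cdot 1376 = 527008$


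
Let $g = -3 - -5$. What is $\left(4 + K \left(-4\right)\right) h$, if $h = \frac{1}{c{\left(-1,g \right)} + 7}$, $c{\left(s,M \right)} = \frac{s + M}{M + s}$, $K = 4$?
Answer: $- \frac{3}{2} \approx -1.5$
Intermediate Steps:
$g = 2$ ($g = -3 + 5 = 2$)
$c{\left(s,M \right)} = 1$ ($c{\left(s,M \right)} = \frac{M + s}{M + s} = 1$)
$h = \frac{1}{8}$ ($h = \frac{1}{1 + 7} = \frac{1}{8} \approx 0.125$)
$\left(4 + K \left(-4\right)\right) h = \left(4 + 4 \left(-4\right)\right) \frac{1}{8} = \left(4 - 16\right) \frac{1}{8} = \left(-12\right) \frac{1}{8} = - \frac{3}{2}$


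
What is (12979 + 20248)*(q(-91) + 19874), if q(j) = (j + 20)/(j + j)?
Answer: 120186677553/182 ≈ 6.6037e+8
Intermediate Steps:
q(j) = (20 + j)/(2*j) (q(j) = (20 + j)/((2*j)) = (20 + j)*(1/(2*j)) = (20 + j)/(2*j))
(12979 + 20248)*(q(-91) + 19874) = (12979 + 20248)*((½)*(20 - 91)/(-91) + 19874) = 33227*((½)*(-1/91)*(-71) + 19874) = 33227*(71/182 + 19874) = 33227*(3617139/182) = 120186677553/182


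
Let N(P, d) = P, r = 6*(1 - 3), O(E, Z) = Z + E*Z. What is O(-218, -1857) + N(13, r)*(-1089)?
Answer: 388812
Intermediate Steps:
r = -12 (r = 6*(-2) = -12)
O(-218, -1857) + N(13, r)*(-1089) = -1857*(1 - 218) + 13*(-1089) = -1857*(-217) - 14157 = 402969 - 14157 = 388812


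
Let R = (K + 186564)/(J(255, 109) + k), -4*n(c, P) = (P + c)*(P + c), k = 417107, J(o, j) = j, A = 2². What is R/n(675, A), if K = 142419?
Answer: -109661/16029473488 ≈ -6.8412e-6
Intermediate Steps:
A = 4
n(c, P) = -(P + c)²/4 (n(c, P) = -(P + c)*(P + c)/4 = -(P + c)²/4)
R = 109661/139072 (R = (142419 + 186564)/(109 + 417107) = 328983/417216 = 328983*(1/417216) = 109661/139072 ≈ 0.78852)
R/n(675, A) = 109661/(139072*((-(4 + 675)²/4))) = 109661/(139072*((-¼*679²))) = 109661/(139072*((-¼*461041))) = 109661/(139072*(-461041/4)) = (109661/139072)*(-4/461041) = -109661/16029473488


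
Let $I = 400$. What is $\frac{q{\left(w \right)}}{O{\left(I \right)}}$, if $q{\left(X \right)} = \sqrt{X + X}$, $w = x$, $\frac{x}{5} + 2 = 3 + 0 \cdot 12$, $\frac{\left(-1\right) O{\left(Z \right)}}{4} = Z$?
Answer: $- \frac{\sqrt{10}}{1600} \approx -0.0019764$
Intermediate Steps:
$O{\left(Z \right)} = - 4 Z$
$x = 5$ ($x = -10 + 5 \left(3 + 0 \cdot 12\right) = -10 + 5 \left(3 + 0\right) = -10 + 5 \cdot 3 = -10 + 15 = 5$)
$w = 5$
$q{\left(X \right)} = \sqrt{2} \sqrt{X}$ ($q{\left(X \right)} = \sqrt{2 X} = \sqrt{2} \sqrt{X}$)
$\frac{q{\left(w \right)}}{O{\left(I \right)}} = \frac{\sqrt{2} \sqrt{5}}{\left(-4\right) 400} = \frac{\sqrt{10}}{-1600} = \sqrt{10} \left(- \frac{1}{1600}\right) = - \frac{\sqrt{10}}{1600}$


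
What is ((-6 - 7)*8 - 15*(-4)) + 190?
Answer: 146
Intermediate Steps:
((-6 - 7)*8 - 15*(-4)) + 190 = (-13*8 + 60) + 190 = (-104 + 60) + 190 = -44 + 190 = 146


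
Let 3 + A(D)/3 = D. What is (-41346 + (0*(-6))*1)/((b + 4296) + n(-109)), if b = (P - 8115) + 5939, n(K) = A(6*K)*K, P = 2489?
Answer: -20673/109724 ≈ -0.18841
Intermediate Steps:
A(D) = -9 + 3*D
n(K) = K*(-9 + 18*K) (n(K) = (-9 + 3*(6*K))*K = (-9 + 18*K)*K = K*(-9 + 18*K))
b = 313 (b = (2489 - 8115) + 5939 = -5626 + 5939 = 313)
(-41346 + (0*(-6))*1)/((b + 4296) + n(-109)) = (-41346 + (0*(-6))*1)/((313 + 4296) + 9*(-109)*(-1 + 2*(-109))) = (-41346 + 0*1)/(4609 + 9*(-109)*(-1 - 218)) = (-41346 + 0)/(4609 + 9*(-109)*(-219)) = -41346/(4609 + 214839) = -41346/219448 = -41346*1/219448 = -20673/109724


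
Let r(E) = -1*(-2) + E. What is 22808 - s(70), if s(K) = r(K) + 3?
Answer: 22733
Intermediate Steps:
r(E) = 2 + E
s(K) = 5 + K (s(K) = (2 + K) + 3 = 5 + K)
22808 - s(70) = 22808 - (5 + 70) = 22808 - 1*75 = 22808 - 75 = 22733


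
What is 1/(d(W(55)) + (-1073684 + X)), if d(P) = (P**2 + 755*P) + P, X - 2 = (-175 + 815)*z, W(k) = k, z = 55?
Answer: -1/993877 ≈ -1.0062e-6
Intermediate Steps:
X = 35202 (X = 2 + (-175 + 815)*55 = 2 + 640*55 = 2 + 35200 = 35202)
d(P) = P**2 + 756*P
1/(d(W(55)) + (-1073684 + X)) = 1/(55*(756 + 55) + (-1073684 + 35202)) = 1/(55*811 - 1038482) = 1/(44605 - 1038482) = 1/(-993877) = -1/993877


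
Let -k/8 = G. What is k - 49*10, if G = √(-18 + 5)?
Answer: -490 - 8*I*√13 ≈ -490.0 - 28.844*I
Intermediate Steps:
G = I*√13 (G = √(-13) = I*√13 ≈ 3.6056*I)
k = -8*I*√13 ≈ -28.844*I
k - 49*10 = -8*I*√13 - 49*10 = -8*I*√13 - 490 = -490 - 8*I*√13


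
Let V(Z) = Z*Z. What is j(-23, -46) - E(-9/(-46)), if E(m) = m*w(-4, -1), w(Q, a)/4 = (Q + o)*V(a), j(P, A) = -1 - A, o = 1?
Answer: 1089/23 ≈ 47.348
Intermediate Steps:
V(Z) = Z²
w(Q, a) = 4*a²*(1 + Q) (w(Q, a) = 4*((Q + 1)*a²) = 4*((1 + Q)*a²) = 4*(a²*(1 + Q)) = 4*a²*(1 + Q))
E(m) = -12*m (E(m) = m*(4*(-1)²*(1 - 4)) = m*(4*1*(-3)) = m*(-12) = -12*m)
j(-23, -46) - E(-9/(-46)) = (-1 - 1*(-46)) - (-12)*(-9/(-46)) = (-1 + 46) - (-12)*(-9*(-1/46)) = 45 - (-12)*9/46 = 45 - 1*(-54/23) = 45 + 54/23 = 1089/23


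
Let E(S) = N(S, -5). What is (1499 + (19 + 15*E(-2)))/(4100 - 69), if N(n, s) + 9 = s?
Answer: 1308/4031 ≈ 0.32449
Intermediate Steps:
N(n, s) = -9 + s
E(S) = -14 (E(S) = -9 - 5 = -14)
(1499 + (19 + 15*E(-2)))/(4100 - 69) = (1499 + (19 + 15*(-14)))/(4100 - 69) = (1499 + (19 - 210))/4031 = (1499 - 191)*(1/4031) = 1308*(1/4031) = 1308/4031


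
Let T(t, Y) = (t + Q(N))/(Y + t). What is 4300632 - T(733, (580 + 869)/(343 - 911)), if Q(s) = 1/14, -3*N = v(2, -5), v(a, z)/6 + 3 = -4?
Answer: 12490172080788/2904265 ≈ 4.3006e+6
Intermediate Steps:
v(a, z) = -42 (v(a, z) = -18 + 6*(-4) = -18 - 24 = -42)
N = 14 (N = -1/3*(-42) = 14)
Q(s) = 1/14
T(t, Y) = (1/14 + t)/(Y + t) (T(t, Y) = (t + 1/14)/(Y + t) = (1/14 + t)/(Y + t))
4300632 - T(733, (580 + 869)/(343 - 911)) = 4300632 - (1/14 + 733)/((580 + 869)/(343 - 911) + 733) = 4300632 - 10263/((1449/(-568) + 733)*14) = 4300632 - 10263/((1449*(-1/568) + 733)*14) = 4300632 - 10263/((-1449/568 + 733)*14) = 4300632 - 10263/(414895/568*14) = 4300632 - 568*10263/(414895*14) = 4300632 - 1*2914692/2904265 = 4300632 - 2914692/2904265 = 12490172080788/2904265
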